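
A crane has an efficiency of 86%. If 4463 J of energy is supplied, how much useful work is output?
W_out = η·W_in = 0.86·4463 = 3838.18 J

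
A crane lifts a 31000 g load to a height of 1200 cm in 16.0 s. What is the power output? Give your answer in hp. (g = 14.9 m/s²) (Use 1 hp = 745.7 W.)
Convert to SI: m = 31.0 kg, h = 12.0 m, t = 16.0 s
P = mgh/t = (31.0)(14.9)(12.0)/16.0 = 346.425 W = 0.4646 hp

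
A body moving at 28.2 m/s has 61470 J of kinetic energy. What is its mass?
m = 2·KE/v² = 2·61470/(28.2)² = 154.6 kg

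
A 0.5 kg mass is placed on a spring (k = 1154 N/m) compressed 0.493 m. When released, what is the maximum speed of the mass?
½kx² = ½mv² ⇒ v = x√(k/m) = (0.493)√(1154/0.5) = 23.68 m/s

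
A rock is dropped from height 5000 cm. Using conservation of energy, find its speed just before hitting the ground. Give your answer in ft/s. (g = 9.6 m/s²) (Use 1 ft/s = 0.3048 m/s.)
Convert to SI: h = 50.0 m
mgh = ½mv² ⇒ v = √(2gh) = √(2·9.6·50.0) = 30.9839 m/s = 101.7 ft/s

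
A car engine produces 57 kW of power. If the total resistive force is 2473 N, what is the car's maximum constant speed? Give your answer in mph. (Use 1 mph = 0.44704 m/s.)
P = Fv ⇒ v = P/F = 57000 W/2473.0 N = 23.0489 m/s = 51.56 mph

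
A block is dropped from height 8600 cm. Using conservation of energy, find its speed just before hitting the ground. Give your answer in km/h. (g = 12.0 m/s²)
Convert to SI: h = 86.0 m
mgh = ½mv² ⇒ v = √(2gh) = √(2·12.0·86.0) = 45.4313 m/s = 163.6 km/h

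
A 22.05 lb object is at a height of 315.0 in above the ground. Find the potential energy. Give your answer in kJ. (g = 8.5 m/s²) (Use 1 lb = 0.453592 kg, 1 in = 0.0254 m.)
Convert to SI: m = 10.0017 kg, h = 8.001 m
PE = mgh = (10.0017)(8.5)(8.001) = 680.201 J = 0.6802 kJ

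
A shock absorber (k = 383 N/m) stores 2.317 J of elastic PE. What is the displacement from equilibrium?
x = √(2·PE/k) = √(2·2.317/383) = 0.11 m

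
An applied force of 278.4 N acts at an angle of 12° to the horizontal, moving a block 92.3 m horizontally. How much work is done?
W = F·d·cosθ = (278.4)(92.3)cos(12°) = 25130 J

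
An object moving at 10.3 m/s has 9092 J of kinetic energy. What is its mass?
m = 2·KE/v² = 2·9092/(10.3)² = 171.4 kg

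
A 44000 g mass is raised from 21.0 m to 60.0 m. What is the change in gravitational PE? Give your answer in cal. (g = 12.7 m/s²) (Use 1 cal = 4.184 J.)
Convert to SI: m = 44.0 kg, Δh = 39.0 m
ΔPE = mgΔh = (44.0)(12.7)(39.0) = 21793.2 J = 5209 cal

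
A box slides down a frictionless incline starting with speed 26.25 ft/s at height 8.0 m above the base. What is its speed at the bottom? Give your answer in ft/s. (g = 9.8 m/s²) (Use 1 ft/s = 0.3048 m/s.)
Convert to SI: v₀ = 8.001 m/s, h = 8.0 m
½mv₀² + mgh = ½mv² ⇒ v = √(v₀² + 2gh) = √(8.001² + 2·9.8·8.0) = 14.8599 m/s = 48.75 ft/s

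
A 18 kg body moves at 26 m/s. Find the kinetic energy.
KE = ½mv² = ½(18)(26)² = 6084.0 J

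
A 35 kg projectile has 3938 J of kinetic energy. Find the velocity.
v = √(2·KE/m) = √(2·3938/35) = 15.0 m/s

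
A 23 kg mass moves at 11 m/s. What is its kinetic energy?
KE = ½mv² = ½(23)(11)² = 1391.5 J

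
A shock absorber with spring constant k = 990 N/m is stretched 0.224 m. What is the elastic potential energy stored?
PE = ½kx² = ½(990)(0.224)² = 24.84 J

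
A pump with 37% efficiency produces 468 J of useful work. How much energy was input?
W_in = W_out/η = 468/0.37 = 1265 J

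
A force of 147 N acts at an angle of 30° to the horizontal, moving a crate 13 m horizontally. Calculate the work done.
W = F·d·cosθ = (147)(13)cos(30°) = 1655 J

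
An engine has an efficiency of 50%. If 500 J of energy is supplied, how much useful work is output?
W_out = η·W_in = 0.5·500 = 250.0 J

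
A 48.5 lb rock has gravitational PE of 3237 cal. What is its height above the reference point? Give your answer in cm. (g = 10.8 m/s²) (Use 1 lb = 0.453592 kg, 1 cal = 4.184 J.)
Convert to SI: m = 21.9992 kg, PE = 13543.6 J
h = PE/(mg) = 13543.6/(21.9992·10.8) = 57.0038 m = 5700 cm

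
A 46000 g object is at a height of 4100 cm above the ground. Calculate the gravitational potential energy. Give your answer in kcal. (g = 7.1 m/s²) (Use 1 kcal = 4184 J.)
Convert to SI: m = 46.0 kg, h = 41.0 m
PE = mgh = (46.0)(7.1)(41.0) = 13390.6 J = 3.2 kcal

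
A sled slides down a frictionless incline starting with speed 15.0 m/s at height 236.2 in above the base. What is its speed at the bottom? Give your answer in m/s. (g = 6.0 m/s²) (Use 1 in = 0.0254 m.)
Convert to SI: v₀ = 15.0 m/s, h = 5.99948 m
½mv₀² + mgh = ½mv² ⇒ v = √(v₀² + 2gh) = √(15.0² + 2·6.0·5.99948) = 17.23 m/s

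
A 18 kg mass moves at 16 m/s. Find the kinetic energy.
KE = ½mv² = ½(18)(16)² = 2304.0 J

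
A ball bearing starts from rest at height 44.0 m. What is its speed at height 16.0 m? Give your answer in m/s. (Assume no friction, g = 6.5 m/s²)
mgh₁ = mgh₂ + ½mv² ⇒ v = √(2g(h₁−h₂)) = √(2·6.5·28.0) = 19.08 m/s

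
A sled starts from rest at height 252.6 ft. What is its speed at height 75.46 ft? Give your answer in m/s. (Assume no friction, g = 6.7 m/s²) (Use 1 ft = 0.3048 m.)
Convert to SI: h₁−h₂ = 53.9923 m
mgh₁ = mgh₂ + ½mv² ⇒ v = √(2g(h₁−h₂)) = √(2·6.7·53.9923) = 26.9 m/s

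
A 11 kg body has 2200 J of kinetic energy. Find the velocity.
v = √(2·KE/m) = √(2·2200/11) = 20.0 m/s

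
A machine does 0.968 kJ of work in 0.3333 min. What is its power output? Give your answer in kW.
Convert to SI: W = 968.0 J, t = 19.998 s
P = W/t = 968.0/19.998 = 48.4048 W = 0.0484 kW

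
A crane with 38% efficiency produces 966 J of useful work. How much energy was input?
W_in = W_out/η = 966/0.38 = 2542 J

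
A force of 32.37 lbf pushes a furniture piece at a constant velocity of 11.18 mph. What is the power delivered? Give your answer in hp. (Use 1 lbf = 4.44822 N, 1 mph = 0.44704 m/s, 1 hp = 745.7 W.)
Convert to SI: F = 143.989 N, v = 4.99791 m/s
P = Fv = (143.989)(4.99791) = 719.643 W = 0.9651 hp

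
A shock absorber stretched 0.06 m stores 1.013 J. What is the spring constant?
k = 2·PE/x² = 2·1.013/(0.06)² = 562.8 N/m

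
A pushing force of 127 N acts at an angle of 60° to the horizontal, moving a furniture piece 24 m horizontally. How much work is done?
W = F·d·cosθ = (127)(24)cos(60°) = 1524 J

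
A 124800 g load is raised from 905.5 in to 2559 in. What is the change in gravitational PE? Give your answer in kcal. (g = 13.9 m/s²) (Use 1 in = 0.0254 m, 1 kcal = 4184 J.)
Convert to SI: m = 124.8 kg, Δh = 41.9989 m
ΔPE = mgΔh = (124.8)(13.9)(41.9989) = 72856.3 J = 17.41 kcal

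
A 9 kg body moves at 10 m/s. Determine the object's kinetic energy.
KE = ½mv² = ½(9)(10)² = 450.0 J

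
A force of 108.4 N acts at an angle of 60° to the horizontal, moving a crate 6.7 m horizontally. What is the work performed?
W = F·d·cosθ = (108.4)(6.7)cos(60°) = 363.1 J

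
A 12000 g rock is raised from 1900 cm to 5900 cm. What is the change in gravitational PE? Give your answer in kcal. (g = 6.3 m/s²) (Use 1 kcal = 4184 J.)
Convert to SI: m = 12.0 kg, Δh = 40.0 m
ΔPE = mgΔh = (12.0)(6.3)(40.0) = 3024.0 J = 0.7228 kcal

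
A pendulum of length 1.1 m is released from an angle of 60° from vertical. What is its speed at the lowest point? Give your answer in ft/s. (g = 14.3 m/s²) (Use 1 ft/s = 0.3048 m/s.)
h = L(1 − cosθ) = 1.1(1 − cos60°) = 0.55 m
v = √(2gh) = √(2·14.3·0.55) = 3.96611 m/s = 13.01 ft/s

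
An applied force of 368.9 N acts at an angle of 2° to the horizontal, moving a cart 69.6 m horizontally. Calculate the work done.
W = F·d·cosθ = (368.9)(69.6)cos(2°) = 25660 J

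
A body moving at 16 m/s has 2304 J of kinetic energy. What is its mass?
m = 2·KE/v² = 2·2304/(16)² = 18.0 kg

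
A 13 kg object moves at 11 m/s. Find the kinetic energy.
KE = ½mv² = ½(13)(11)² = 786.5 J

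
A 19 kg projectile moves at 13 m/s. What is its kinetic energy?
KE = ½mv² = ½(19)(13)² = 1605.5 J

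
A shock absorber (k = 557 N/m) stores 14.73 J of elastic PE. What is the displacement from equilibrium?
x = √(2·PE/k) = √(2·14.73/557) = 0.23 m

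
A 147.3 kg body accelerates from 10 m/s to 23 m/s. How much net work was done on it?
W = ΔKE = ½m(v₂² − v₁²) = ½(147.3)(23² − 10²) = 31595.85 J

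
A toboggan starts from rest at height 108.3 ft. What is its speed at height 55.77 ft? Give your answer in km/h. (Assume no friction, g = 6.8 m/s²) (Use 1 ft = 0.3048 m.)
Convert to SI: h₁−h₂ = 16.0111 m
mgh₁ = mgh₂ + ½mv² ⇒ v = √(2g(h₁−h₂)) = √(2·6.8·16.0111) = 14.7564 m/s = 53.12 km/h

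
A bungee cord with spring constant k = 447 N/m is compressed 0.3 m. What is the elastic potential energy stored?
PE = ½kx² = ½(447)(0.3)² = 20.12 J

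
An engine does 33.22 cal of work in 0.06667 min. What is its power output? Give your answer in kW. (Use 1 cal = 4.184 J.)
Convert to SI: W = 138.992 J, t = 4.0002 s
P = W/t = 138.992/4.0002 = 34.7464 W = 0.03475 kW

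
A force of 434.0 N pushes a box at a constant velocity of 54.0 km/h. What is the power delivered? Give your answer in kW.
Convert to SI: F = 434.0 N, v = 15.0 m/s
P = Fv = (434.0)(15.0) = 6510.0 W = 6.51 kW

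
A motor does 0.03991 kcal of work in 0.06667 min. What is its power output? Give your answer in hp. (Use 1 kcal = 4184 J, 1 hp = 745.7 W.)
Convert to SI: W = 166.983 J, t = 4.0002 s
P = W/t = 166.983/4.0002 = 41.7438 W = 0.05598 hp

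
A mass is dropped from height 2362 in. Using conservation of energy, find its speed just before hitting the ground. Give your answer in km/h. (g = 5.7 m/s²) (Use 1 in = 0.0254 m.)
Convert to SI: h = 59.9948 m
mgh = ½mv² ⇒ v = √(2gh) = √(2·5.7·59.9948) = 26.1523 m/s = 94.15 km/h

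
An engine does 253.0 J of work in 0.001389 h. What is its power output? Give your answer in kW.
Convert to SI: W = 253.0 J, t = 5.0004 s
P = W/t = 253.0/5.0004 = 50.596 W = 0.0506 kW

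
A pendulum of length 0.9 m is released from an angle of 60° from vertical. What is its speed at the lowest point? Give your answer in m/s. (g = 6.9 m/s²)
h = L(1 − cosθ) = 0.9(1 − cos60°) = 0.45 m
v = √(2gh) = √(2·6.9·0.45) = 2.492 m/s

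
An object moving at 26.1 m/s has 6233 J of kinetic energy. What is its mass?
m = 2·KE/v² = 2·6233/(26.1)² = 18.3 kg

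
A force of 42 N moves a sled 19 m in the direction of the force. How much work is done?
W = F·d = (42)(19) = 798.0 J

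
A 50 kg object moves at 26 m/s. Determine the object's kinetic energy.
KE = ½mv² = ½(50)(26)² = 16900.0 J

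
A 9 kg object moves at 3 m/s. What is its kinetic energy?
KE = ½mv² = ½(9)(3)² = 40.5 J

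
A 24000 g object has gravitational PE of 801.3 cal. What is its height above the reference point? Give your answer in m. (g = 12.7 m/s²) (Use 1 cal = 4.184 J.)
Convert to SI: m = 24.0 kg, PE = 3352.64 J
h = PE/(mg) = 3352.64/(24.0·12.7) = 11.0 m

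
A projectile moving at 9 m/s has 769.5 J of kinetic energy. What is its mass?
m = 2·KE/v² = 2·769.5/(9)² = 19.0 kg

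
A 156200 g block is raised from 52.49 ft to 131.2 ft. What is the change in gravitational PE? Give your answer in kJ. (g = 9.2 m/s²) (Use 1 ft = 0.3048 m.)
Convert to SI: m = 156.2 kg, Δh = 23.9908 m
ΔPE = mgΔh = (156.2)(9.2)(23.9908) = 34475.8 J = 34.48 kJ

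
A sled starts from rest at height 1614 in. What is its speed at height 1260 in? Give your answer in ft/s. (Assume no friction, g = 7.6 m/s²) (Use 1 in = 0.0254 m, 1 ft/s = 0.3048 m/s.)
Convert to SI: h₁−h₂ = 8.9916 m
mgh₁ = mgh₂ + ½mv² ⇒ v = √(2g(h₁−h₂)) = √(2·7.6·8.9916) = 11.6907 m/s = 38.36 ft/s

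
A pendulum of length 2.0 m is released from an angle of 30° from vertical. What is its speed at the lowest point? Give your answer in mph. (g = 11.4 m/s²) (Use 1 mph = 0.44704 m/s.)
h = L(1 − cosθ) = 2.0(1 − cos30°) = 0.267949 m
v = √(2gh) = √(2·11.4·0.267949) = 2.47169 m/s = 5.529 mph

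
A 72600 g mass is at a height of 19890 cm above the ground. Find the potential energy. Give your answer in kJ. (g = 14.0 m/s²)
Convert to SI: m = 72.6 kg, h = 198.9 m
PE = mgh = (72.6)(14.0)(198.9) = 202162 J = 202.2 kJ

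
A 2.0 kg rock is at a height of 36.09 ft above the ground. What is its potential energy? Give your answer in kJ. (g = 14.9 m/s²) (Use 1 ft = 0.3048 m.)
Convert to SI: m = 2.0 kg, h = 11.0002 m
PE = mgh = (2.0)(14.9)(11.0002) = 327.807 J = 0.3278 kJ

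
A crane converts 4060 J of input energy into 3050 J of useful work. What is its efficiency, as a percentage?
η = W_out/W_in = 3050/4060 = 75.12%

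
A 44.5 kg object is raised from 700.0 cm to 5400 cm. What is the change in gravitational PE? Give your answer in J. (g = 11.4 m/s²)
Convert to SI: m = 44.5 kg, Δh = 47.0 m
ΔPE = mgΔh = (44.5)(11.4)(47.0) = 23840 J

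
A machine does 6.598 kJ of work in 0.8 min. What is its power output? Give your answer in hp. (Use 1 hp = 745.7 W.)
Convert to SI: W = 6598.0 J, t = 48.0 s
P = W/t = 6598.0/48.0 = 137.458 W = 0.1843 hp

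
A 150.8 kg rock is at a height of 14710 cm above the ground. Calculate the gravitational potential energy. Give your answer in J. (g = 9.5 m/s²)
Convert to SI: m = 150.8 kg, h = 147.1 m
PE = mgh = (150.8)(9.5)(147.1) = 210700 J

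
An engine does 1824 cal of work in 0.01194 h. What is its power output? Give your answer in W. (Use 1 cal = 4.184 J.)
Convert to SI: W = 7631.62 J, t = 42.984 s
P = W/t = 7631.62/42.984 = 177.5 W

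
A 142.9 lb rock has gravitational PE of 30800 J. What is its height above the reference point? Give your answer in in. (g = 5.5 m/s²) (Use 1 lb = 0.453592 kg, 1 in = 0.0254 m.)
Convert to SI: m = 64.8183 kg, PE = 30800.0 J
h = PE/(mg) = 30800.0/(64.8183·5.5) = 86.3954 m = 3401 in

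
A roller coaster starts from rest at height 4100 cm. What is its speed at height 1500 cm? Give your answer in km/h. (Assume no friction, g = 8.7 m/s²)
Convert to SI: h₁−h₂ = 26.0 m
mgh₁ = mgh₂ + ½mv² ⇒ v = √(2g(h₁−h₂)) = √(2·8.7·26.0) = 21.2697 m/s = 76.57 km/h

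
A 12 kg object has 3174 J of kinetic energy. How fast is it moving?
v = √(2·KE/m) = √(2·3174/12) = 23.0 m/s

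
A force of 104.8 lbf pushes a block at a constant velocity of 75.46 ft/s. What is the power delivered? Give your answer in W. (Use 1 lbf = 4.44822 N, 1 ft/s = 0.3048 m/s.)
Convert to SI: F = 466.173 N, v = 23.0002 m/s
P = Fv = (466.173)(23.0002) = 10720 W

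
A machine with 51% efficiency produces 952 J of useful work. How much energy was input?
W_in = W_out/η = 952/0.51 = 1867 J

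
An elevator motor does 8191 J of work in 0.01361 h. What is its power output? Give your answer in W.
Convert to SI: W = 8191.0 J, t = 48.996 s
P = W/t = 8191.0/48.996 = 167.2 W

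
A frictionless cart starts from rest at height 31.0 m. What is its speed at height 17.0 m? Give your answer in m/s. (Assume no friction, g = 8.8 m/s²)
mgh₁ = mgh₂ + ½mv² ⇒ v = √(2g(h₁−h₂)) = √(2·8.8·14.0) = 15.7 m/s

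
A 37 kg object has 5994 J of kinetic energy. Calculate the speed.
v = √(2·KE/m) = √(2·5994/37) = 18.0 m/s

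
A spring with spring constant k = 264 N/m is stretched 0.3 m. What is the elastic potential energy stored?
PE = ½kx² = ½(264)(0.3)² = 11.88 J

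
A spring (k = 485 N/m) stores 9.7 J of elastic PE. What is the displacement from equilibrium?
x = √(2·PE/k) = √(2·9.7/485) = 0.2 m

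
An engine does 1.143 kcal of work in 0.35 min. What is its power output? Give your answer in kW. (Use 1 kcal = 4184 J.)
Convert to SI: W = 4782.31 J, t = 21.0 s
P = W/t = 4782.31/21.0 = 227.729 W = 0.2277 kW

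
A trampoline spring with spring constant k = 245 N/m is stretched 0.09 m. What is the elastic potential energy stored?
PE = ½kx² = ½(245)(0.09)² = 0.9923 J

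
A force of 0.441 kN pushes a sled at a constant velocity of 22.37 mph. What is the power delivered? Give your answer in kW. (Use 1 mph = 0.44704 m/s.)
Convert to SI: F = 441.0 N, v = 10.0003 m/s
P = Fv = (441.0)(10.0003) = 4410.13 W = 4.41 kW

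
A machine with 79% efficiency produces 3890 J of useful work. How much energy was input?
W_in = W_out/η = 3890/0.79 = 4924 J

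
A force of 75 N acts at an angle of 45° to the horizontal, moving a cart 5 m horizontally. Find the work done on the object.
W = F·d·cosθ = (75)(5)cos(45°) = 265.2 J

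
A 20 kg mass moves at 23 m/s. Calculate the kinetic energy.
KE = ½mv² = ½(20)(23)² = 5290.0 J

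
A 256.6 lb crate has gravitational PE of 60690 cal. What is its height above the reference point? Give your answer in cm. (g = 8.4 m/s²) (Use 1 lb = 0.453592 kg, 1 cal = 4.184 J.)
Convert to SI: m = 116.392 kg, PE = 253927 J
h = PE/(mg) = 253927/(116.392·8.4) = 259.721 m = 25970 cm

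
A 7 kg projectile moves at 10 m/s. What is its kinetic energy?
KE = ½mv² = ½(7)(10)² = 350.0 J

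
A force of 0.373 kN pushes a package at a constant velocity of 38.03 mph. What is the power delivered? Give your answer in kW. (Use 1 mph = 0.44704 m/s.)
Convert to SI: F = 373.0 N, v = 17.0009 m/s
P = Fv = (373.0)(17.0009) = 6341.35 W = 6.341 kW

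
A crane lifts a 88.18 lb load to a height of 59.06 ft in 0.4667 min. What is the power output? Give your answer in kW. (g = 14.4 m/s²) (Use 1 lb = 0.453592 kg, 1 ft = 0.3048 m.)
Convert to SI: m = 39.9977 kg, h = 18.0015 m, t = 28.002 s
P = mgh/t = (39.9977)(14.4)(18.0015)/28.002 = 370.269 W = 0.3703 kW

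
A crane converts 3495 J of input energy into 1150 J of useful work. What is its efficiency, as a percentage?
η = W_out/W_in = 1150/3495 = 32.9%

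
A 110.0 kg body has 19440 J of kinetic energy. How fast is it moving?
v = √(2·KE/m) = √(2·19440/110.0) = 18.8 m/s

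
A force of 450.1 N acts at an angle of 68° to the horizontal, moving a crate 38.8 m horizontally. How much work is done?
W = F·d·cosθ = (450.1)(38.8)cos(68°) = 6542 J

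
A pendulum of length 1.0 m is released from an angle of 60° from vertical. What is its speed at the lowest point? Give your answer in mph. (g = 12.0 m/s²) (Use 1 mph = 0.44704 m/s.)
h = L(1 − cosθ) = 1.0(1 − cos60°) = 0.5 m
v = √(2gh) = √(2·12.0·0.5) = 3.4641 m/s = 7.749 mph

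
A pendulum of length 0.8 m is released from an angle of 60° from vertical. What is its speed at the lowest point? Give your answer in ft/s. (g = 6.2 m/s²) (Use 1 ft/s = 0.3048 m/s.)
h = L(1 − cosθ) = 0.8(1 − cos60°) = 0.4 m
v = √(2gh) = √(2·6.2·0.4) = 2.22711 m/s = 7.307 ft/s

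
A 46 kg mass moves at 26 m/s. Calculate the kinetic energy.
KE = ½mv² = ½(46)(26)² = 15548.0 J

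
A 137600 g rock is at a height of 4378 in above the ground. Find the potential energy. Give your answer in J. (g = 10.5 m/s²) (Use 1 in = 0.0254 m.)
Convert to SI: m = 137.6 kg, h = 111.201 m
PE = mgh = (137.6)(10.5)(111.201) = 160700 J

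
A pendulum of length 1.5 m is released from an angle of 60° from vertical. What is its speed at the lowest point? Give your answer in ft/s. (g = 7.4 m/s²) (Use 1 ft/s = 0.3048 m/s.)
h = L(1 − cosθ) = 1.5(1 − cos60°) = 0.75 m
v = √(2gh) = √(2·7.4·0.75) = 3.33167 m/s = 10.93 ft/s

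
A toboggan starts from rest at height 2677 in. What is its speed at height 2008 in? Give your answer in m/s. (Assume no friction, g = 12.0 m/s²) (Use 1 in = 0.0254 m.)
Convert to SI: h₁−h₂ = 16.9926 m
mgh₁ = mgh₂ + ½mv² ⇒ v = √(2g(h₁−h₂)) = √(2·12.0·16.9926) = 20.19 m/s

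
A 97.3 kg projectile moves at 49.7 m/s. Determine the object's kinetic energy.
KE = ½mv² = ½(97.3)(49.7)² = 120200 J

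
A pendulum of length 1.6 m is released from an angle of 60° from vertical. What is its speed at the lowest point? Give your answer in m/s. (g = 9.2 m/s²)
h = L(1 − cosθ) = 1.6(1 − cos60°) = 0.8 m
v = √(2gh) = √(2·9.2·0.8) = 3.837 m/s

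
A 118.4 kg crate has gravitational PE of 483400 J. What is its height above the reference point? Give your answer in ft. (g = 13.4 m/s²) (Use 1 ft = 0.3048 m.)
h = PE/(mg) = 483400/(118.4·13.4) = 304.684 m = 999.6 ft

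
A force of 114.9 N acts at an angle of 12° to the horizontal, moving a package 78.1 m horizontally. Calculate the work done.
W = F·d·cosθ = (114.9)(78.1)cos(12°) = 8778 J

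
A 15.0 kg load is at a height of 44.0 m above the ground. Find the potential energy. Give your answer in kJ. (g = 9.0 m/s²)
PE = mgh = (15.0)(9.0)(44.0) = 5940.0 J = 5.94 kJ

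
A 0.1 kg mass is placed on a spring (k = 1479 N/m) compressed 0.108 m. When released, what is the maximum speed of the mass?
½kx² = ½mv² ⇒ v = x√(k/m) = (0.108)√(1479/0.1) = 13.13 m/s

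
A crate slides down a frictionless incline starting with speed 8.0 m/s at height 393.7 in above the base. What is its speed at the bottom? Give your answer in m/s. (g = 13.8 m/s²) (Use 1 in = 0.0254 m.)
Convert to SI: v₀ = 8.0 m/s, h = 9.99998 m
½mv₀² + mgh = ½mv² ⇒ v = √(v₀² + 2gh) = √(8.0² + 2·13.8·9.99998) = 18.44 m/s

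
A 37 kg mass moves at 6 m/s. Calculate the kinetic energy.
KE = ½mv² = ½(37)(6)² = 666.0 J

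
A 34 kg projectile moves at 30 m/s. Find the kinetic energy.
KE = ½mv² = ½(34)(30)² = 15300.0 J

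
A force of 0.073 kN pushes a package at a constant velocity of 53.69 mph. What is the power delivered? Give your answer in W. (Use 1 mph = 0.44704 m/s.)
Convert to SI: F = 73.0 N, v = 24.0016 m/s
P = Fv = (73.0)(24.0016) = 1752 W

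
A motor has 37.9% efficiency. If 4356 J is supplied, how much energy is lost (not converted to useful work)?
W_lost = W_in(1 − η) = 4356·(1 − 0.379) = 2705 J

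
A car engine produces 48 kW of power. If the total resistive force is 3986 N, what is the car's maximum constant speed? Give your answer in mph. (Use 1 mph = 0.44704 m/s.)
P = Fv ⇒ v = P/F = 48000 W/3986.0 N = 12.0421 m/s = 26.94 mph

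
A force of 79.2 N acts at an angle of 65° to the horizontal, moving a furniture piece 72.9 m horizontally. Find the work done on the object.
W = F·d·cosθ = (79.2)(72.9)cos(65°) = 2440 J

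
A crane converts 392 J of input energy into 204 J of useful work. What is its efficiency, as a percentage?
η = W_out/W_in = 204/392 = 52.04%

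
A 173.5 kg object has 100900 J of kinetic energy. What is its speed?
v = √(2·KE/m) = √(2·100900/173.5) = 34.1 m/s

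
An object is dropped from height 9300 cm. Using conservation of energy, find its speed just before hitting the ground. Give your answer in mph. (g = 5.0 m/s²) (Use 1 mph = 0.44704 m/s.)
Convert to SI: h = 93.0 m
mgh = ½mv² ⇒ v = √(2gh) = √(2·5.0·93.0) = 30.4959 m/s = 68.22 mph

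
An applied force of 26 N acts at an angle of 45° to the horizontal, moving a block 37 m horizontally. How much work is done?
W = F·d·cosθ = (26)(37)cos(45°) = 680.2 J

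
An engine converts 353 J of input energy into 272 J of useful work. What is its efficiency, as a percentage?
η = W_out/W_in = 272/353 = 77.05%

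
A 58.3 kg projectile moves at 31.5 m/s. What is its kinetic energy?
KE = ½mv² = ½(58.3)(31.5)² = 28920 J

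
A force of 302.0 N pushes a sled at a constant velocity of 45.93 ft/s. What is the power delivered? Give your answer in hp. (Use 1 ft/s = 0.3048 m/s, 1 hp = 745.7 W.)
Convert to SI: F = 302.0 N, v = 13.9995 m/s
P = Fv = (302.0)(13.9995) = 4227.84 W = 5.67 hp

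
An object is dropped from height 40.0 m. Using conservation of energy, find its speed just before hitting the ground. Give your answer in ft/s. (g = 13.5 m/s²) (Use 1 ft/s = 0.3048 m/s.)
mgh = ½mv² ⇒ v = √(2gh) = √(2·13.5·40.0) = 32.8634 m/s = 107.8 ft/s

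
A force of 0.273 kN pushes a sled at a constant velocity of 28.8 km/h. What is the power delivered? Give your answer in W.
Convert to SI: F = 273.0 N, v = 8.0 m/s
P = Fv = (273.0)(8.0) = 2184 W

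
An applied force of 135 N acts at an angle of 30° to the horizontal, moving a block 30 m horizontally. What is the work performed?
W = F·d·cosθ = (135)(30)cos(30°) = 3507 J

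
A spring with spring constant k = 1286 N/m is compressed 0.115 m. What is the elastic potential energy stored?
PE = ½kx² = ½(1286)(0.115)² = 8.504 J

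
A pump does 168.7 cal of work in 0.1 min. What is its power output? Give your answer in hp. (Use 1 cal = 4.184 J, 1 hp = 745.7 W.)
Convert to SI: W = 705.841 J, t = 6.0 s
P = W/t = 705.841/6.0 = 117.64 W = 0.1578 hp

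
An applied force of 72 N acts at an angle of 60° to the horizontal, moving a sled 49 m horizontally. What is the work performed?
W = F·d·cosθ = (72)(49)cos(60°) = 1764 J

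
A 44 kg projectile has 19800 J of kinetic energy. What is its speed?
v = √(2·KE/m) = √(2·19800/44) = 30.0 m/s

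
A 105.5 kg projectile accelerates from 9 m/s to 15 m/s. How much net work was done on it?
W = ΔKE = ½m(v₂² − v₁²) = ½(105.5)(15² − 9²) = 7596.0 J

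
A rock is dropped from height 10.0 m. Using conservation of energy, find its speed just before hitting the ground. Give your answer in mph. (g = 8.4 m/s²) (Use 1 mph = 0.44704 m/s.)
mgh = ½mv² ⇒ v = √(2gh) = √(2·8.4·10.0) = 12.9615 m/s = 28.99 mph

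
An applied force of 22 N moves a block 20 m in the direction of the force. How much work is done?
W = F·d = (22)(20) = 440.0 J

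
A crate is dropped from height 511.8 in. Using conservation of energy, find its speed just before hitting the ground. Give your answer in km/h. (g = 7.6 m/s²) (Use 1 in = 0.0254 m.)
Convert to SI: h = 12.9997 m
mgh = ½mv² ⇒ v = √(2gh) = √(2·7.6·12.9997) = 14.0569 m/s = 50.6 km/h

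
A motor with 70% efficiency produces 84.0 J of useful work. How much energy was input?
W_in = W_out/η = 84.0/0.7 = 120.0 J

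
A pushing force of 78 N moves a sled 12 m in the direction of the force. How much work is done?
W = F·d = (78)(12) = 936.0 J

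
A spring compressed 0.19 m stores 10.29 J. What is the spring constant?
k = 2·PE/x² = 2·10.29/(0.19)² = 570.1 N/m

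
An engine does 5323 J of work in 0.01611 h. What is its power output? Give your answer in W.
Convert to SI: W = 5323.0 J, t = 57.996 s
P = W/t = 5323.0/57.996 = 91.78 W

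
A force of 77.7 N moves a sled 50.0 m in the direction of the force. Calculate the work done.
W = F·d = (77.7)(50.0) = 3885 J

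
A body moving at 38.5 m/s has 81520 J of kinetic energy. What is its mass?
m = 2·KE/v² = 2·81520/(38.5)² = 110.0 kg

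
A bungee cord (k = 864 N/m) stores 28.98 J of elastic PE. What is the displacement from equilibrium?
x = √(2·PE/k) = √(2·28.98/864) = 0.259 m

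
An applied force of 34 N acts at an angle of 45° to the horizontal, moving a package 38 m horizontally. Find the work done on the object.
W = F·d·cosθ = (34)(38)cos(45°) = 913.6 J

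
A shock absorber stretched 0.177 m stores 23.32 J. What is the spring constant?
k = 2·PE/x² = 2·23.32/(0.177)² = 1489 N/m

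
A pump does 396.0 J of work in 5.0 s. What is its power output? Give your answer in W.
P = W/t = 396.0/5.0 = 79.2 W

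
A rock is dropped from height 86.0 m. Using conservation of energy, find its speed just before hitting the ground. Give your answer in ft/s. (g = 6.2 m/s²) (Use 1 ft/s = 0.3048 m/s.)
mgh = ½mv² ⇒ v = √(2gh) = √(2·6.2·86.0) = 32.6558 m/s = 107.1 ft/s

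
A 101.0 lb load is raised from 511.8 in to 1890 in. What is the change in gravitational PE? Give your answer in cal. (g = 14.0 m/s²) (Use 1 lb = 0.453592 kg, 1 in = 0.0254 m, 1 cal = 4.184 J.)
Convert to SI: m = 45.8128 kg, Δh = 35.0063 m
ΔPE = mgΔh = (45.8128)(14.0)(35.0063) = 22452.3 J = 5366 cal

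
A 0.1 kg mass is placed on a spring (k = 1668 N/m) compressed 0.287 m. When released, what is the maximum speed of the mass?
½kx² = ½mv² ⇒ v = x√(k/m) = (0.287)√(1668/0.1) = 37.07 m/s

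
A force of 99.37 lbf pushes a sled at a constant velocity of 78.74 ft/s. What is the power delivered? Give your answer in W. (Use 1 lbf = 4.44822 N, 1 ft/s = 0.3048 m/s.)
Convert to SI: F = 442.02 N, v = 24.0 m/s
P = Fv = (442.02)(24.0) = 10610 W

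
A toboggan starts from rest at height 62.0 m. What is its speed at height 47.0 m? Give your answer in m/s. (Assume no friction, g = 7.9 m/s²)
mgh₁ = mgh₂ + ½mv² ⇒ v = √(2g(h₁−h₂)) = √(2·7.9·15.0) = 15.39 m/s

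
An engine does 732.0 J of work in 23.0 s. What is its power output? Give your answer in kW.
P = W/t = 732.0/23.0 = 31.8261 W = 0.03183 kW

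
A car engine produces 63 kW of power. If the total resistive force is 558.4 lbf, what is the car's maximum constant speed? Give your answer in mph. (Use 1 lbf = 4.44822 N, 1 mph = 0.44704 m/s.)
Convert to SI: F = 2483.89 N
P = Fv ⇒ v = P/F = 63000 W/2483.89 N = 25.3635 m/s = 56.74 mph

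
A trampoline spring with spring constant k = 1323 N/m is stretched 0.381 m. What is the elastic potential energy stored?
PE = ½kx² = ½(1323)(0.381)² = 96.02 J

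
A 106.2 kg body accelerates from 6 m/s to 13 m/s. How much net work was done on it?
W = ΔKE = ½m(v₂² − v₁²) = ½(106.2)(13² − 6²) = 7062.3 J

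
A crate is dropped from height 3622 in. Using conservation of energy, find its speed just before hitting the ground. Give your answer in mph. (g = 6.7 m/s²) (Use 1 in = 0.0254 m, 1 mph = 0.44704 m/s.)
Convert to SI: h = 91.9988 m
mgh = ½mv² ⇒ v = √(2gh) = √(2·6.7·91.9988) = 35.111 m/s = 78.54 mph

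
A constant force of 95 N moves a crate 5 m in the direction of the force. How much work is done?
W = F·d = (95)(5) = 475.0 J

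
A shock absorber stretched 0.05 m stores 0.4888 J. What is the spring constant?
k = 2·PE/x² = 2·0.4888/(0.05)² = 391.0 N/m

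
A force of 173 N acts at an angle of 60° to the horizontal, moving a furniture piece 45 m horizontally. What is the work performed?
W = F·d·cosθ = (173)(45)cos(60°) = 3893 J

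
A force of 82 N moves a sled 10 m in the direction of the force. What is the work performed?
W = F·d = (82)(10) = 820.0 J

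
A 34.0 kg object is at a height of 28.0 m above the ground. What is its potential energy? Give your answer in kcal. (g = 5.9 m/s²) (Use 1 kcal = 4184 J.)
PE = mgh = (34.0)(5.9)(28.0) = 5616.8 J = 1.342 kcal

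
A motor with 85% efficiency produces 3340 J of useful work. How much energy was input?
W_in = W_out/η = 3340/0.85 = 3929 J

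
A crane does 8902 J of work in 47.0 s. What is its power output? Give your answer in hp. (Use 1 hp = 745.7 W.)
P = W/t = 8902.0/47.0 = 189.404 W = 0.254 hp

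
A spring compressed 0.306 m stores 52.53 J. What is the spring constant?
k = 2·PE/x² = 2·52.53/(0.306)² = 1122 N/m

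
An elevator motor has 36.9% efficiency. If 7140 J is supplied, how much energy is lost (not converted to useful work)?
W_lost = W_in(1 − η) = 7140·(1 − 0.369) = 4505 J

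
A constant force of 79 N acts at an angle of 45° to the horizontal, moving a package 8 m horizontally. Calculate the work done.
W = F·d·cosθ = (79)(8)cos(45°) = 446.9 J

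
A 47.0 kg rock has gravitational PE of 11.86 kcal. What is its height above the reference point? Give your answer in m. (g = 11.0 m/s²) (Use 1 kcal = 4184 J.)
Convert to SI: m = 47.0 kg, PE = 49622.2 J
h = PE/(mg) = 49622.2/(47.0·11.0) = 95.98 m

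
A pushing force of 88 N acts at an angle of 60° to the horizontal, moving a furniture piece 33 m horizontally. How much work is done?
W = F·d·cosθ = (88)(33)cos(60°) = 1452 J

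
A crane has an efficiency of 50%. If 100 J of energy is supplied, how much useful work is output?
W_out = η·W_in = 0.5·100 = 50.0 J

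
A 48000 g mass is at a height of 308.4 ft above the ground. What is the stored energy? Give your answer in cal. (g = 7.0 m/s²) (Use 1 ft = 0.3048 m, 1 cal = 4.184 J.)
Convert to SI: m = 48.0 kg, h = 94.0003 m
PE = mgh = (48.0)(7.0)(94.0003) = 31584.1 J = 7549 cal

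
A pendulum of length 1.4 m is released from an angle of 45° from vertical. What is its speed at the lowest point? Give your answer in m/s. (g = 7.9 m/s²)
h = L(1 − cosθ) = 1.4(1 − cos45°) = 0.410051 m
v = √(2gh) = √(2·7.9·0.410051) = 2.545 m/s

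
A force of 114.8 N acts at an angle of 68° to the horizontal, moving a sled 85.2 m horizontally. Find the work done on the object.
W = F·d·cosθ = (114.8)(85.2)cos(68°) = 3664 J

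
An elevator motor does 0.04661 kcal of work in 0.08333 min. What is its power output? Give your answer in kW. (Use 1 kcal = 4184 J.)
Convert to SI: W = 195.016 J, t = 4.9998 s
P = W/t = 195.016/4.9998 = 39.0048 W = 0.039 kW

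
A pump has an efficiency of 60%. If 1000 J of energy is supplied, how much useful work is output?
W_out = η·W_in = 0.6·1000 = 600.0 J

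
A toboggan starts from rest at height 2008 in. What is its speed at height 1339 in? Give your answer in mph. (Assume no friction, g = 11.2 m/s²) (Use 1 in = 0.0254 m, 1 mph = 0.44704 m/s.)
Convert to SI: h₁−h₂ = 16.9926 m
mgh₁ = mgh₂ + ½mv² ⇒ v = √(2g(h₁−h₂)) = √(2·11.2·16.9926) = 19.5098 m/s = 43.64 mph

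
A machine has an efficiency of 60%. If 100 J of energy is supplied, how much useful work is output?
W_out = η·W_in = 0.6·100 = 60.0 J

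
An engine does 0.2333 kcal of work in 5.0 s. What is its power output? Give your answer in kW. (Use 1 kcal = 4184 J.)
Convert to SI: W = 976.127 J, t = 5.0 s
P = W/t = 976.127/5.0 = 195.225 W = 0.1952 kW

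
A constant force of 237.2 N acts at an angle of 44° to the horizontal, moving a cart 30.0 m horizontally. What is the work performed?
W = F·d·cosθ = (237.2)(30.0)cos(44°) = 5119 J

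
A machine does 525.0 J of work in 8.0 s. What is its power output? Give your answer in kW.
P = W/t = 525.0/8.0 = 65.625 W = 0.06563 kW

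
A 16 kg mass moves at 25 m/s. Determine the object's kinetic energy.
KE = ½mv² = ½(16)(25)² = 5000.0 J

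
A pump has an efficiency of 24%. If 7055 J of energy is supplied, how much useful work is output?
W_out = η·W_in = 0.24·7055 = 1693.2 J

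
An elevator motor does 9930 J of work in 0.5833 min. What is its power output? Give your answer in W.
Convert to SI: W = 9930.0 J, t = 34.998 s
P = W/t = 9930.0/34.998 = 283.7 W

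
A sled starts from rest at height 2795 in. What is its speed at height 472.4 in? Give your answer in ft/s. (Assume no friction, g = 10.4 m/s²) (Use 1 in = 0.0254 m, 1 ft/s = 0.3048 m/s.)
Convert to SI: h₁−h₂ = 58.994 m
mgh₁ = mgh₂ + ½mv² ⇒ v = √(2g(h₁−h₂)) = √(2·10.4·58.994) = 35.0296 m/s = 114.9 ft/s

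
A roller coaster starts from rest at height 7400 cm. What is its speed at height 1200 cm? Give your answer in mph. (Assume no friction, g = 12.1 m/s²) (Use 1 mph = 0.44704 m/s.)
Convert to SI: h₁−h₂ = 62.0 m
mgh₁ = mgh₂ + ½mv² ⇒ v = √(2g(h₁−h₂)) = √(2·12.1·62.0) = 38.735 m/s = 86.65 mph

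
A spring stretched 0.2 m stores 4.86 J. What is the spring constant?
k = 2·PE/x² = 2·4.86/(0.2)² = 243.0 N/m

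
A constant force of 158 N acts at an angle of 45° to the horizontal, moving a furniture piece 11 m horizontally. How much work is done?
W = F·d·cosθ = (158)(11)cos(45°) = 1229 J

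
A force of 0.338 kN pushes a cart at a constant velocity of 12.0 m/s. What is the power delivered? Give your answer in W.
Convert to SI: F = 338.0 N, v = 12.0 m/s
P = Fv = (338.0)(12.0) = 4056 W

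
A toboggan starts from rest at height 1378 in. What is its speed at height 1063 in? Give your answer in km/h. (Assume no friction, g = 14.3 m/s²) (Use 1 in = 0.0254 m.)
Convert to SI: h₁−h₂ = 8.001 m
mgh₁ = mgh₂ + ½mv² ⇒ v = √(2g(h₁−h₂)) = √(2·14.3·8.001) = 15.1271 m/s = 54.46 km/h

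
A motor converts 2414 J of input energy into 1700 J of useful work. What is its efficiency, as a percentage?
η = W_out/W_in = 1700/2414 = 70.42%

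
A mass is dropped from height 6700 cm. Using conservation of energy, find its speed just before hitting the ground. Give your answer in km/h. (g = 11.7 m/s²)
Convert to SI: h = 67.0 m
mgh = ½mv² ⇒ v = √(2gh) = √(2·11.7·67.0) = 39.5955 m/s = 142.5 km/h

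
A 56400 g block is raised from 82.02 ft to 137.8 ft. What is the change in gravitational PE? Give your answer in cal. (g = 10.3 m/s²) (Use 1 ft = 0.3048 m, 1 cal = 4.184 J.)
Convert to SI: m = 56.4 kg, Δh = 17.0017 m
ΔPE = mgΔh = (56.4)(10.3)(17.0017) = 9876.65 J = 2361 cal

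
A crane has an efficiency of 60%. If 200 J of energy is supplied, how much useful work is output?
W_out = η·W_in = 0.6·200 = 120.0 J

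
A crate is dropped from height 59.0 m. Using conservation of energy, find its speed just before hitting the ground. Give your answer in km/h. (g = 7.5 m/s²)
mgh = ½mv² ⇒ v = √(2gh) = √(2·7.5·59.0) = 29.7489 m/s = 107.1 km/h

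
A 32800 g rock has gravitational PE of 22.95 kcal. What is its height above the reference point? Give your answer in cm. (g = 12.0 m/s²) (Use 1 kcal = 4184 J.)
Convert to SI: m = 32.8 kg, PE = 96022.8 J
h = PE/(mg) = 96022.8/(32.8·12.0) = 243.96 m = 24400 cm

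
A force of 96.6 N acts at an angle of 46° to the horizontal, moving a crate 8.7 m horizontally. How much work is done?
W = F·d·cosθ = (96.6)(8.7)cos(46°) = 583.8 J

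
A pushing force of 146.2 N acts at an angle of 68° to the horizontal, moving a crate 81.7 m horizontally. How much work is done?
W = F·d·cosθ = (146.2)(81.7)cos(68°) = 4475 J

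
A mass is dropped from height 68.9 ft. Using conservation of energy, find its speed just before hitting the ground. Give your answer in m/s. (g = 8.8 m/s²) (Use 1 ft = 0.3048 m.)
Convert to SI: h = 21.0007 m
mgh = ½mv² ⇒ v = √(2gh) = √(2·8.8·21.0007) = 19.23 m/s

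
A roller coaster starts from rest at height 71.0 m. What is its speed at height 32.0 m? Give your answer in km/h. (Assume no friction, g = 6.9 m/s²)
mgh₁ = mgh₂ + ½mv² ⇒ v = √(2g(h₁−h₂)) = √(2·6.9·39.0) = 23.1991 m/s = 83.52 km/h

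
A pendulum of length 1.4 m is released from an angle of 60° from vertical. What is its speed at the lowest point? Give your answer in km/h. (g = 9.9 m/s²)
h = L(1 − cosθ) = 1.4(1 − cos60°) = 0.7 m
v = √(2gh) = √(2·9.9·0.7) = 3.7229 m/s = 13.4 km/h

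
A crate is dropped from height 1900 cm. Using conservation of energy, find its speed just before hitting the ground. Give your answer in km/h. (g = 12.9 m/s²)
Convert to SI: h = 19.0 m
mgh = ½mv² ⇒ v = √(2gh) = √(2·12.9·19.0) = 22.1405 m/s = 79.71 km/h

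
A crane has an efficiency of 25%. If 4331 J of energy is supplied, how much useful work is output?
W_out = η·W_in = 0.25·4331 = 1082.75 J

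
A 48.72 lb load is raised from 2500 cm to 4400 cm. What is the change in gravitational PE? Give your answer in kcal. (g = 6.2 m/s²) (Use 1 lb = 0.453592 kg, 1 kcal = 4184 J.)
Convert to SI: m = 22.099 kg, Δh = 19.0 m
ΔPE = mgΔh = (22.099)(6.2)(19.0) = 2603.26 J = 0.6222 kcal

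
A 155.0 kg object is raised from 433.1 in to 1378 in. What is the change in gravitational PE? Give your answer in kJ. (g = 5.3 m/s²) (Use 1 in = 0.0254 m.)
Convert to SI: m = 155.0 kg, Δh = 24.0005 m
ΔPE = mgΔh = (155.0)(5.3)(24.0005) = 19716.4 J = 19.72 kJ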